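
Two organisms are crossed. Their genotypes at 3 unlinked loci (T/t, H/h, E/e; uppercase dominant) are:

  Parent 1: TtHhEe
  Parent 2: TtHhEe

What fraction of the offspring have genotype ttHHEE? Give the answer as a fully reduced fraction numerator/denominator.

P(ttHHEE) = 1/64

TtHhEe gametes: THE×1, THe×1, ThE×1, The×1, tHE×1, tHe×1, thE×1, the×1
TtHhEe gametes: THE×1, THe×1, ThE×1, The×1, tHE×1, tHe×1, thE×1, the×1
TtHhEe×TtHhEe grid (8·8=64): TTHHEE=1 TTHHEe=2 TTHHee=1 TTHhEE=2 TTHhEe=4 TTHhee=2 TThhEE=1 TThhEe=2 TThhee=1 TtHHEE=2 TtHHEe=4 TtHHee=2 TtHhEE=4 TtHhEe=8 TtHhee=4 TthhEE=2 TthhEe=4 Tthhee=2 ttHHEE=1 ttHHEe=2 ttHHee=1 ttHhEE=2 ttHhEe=4 ttHhee=2 tthhEE=1 tthhEe=2 tthhee=1
ttHHEE hits 1/64; gcd=1; 1÷1/64÷1 = 1/64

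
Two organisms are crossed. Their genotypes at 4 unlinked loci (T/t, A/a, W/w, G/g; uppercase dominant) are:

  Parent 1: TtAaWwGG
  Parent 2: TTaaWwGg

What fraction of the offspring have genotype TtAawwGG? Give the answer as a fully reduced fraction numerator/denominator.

TtAaWwGG gametes: TAWG×2, TAwG×2, TaWG×2, TawG×2, tAWG×2, tAwG×2, taWG×2, tawG×2
TTaaWwGg gametes: TaWG×4, TaWg×4, TawG×4, Tawg×4
TtAaWwGG×TTaaWwGg grid (16·16=256): TTAaWWGG=8 TTAaWWGg=8 TTAaWwGG=16 TTAaWwGg=16 TTAawwGG=8 TTAawwGg=8 TTaaWWGG=8 TTaaWWGg=8 TTaaWwGG=16 TTaaWwGg=16 TTaawwGG=8 TTaawwGg=8 TtAaWWGG=8 TtAaWWGg=8 TtAaWwGG=16 TtAaWwGg=16 TtAawwGG=8 TtAawwGg=8 TtaaWWGG=8 TtaaWWGg=8 TtaaWwGG=16 TtaaWwGg=16 TtaawwGG=8 TtaawwGg=8
TtAawwGG hits 8/256; gcd=8; 8÷8/256÷8 = 1/32

P(TtAawwGG) = 1/32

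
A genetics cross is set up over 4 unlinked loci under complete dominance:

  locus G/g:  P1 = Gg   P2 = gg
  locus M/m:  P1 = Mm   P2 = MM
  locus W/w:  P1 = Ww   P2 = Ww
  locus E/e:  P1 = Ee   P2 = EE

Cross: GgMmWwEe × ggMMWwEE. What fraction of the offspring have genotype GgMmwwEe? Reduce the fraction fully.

P(GgMmwwEe) = 1/32

GgMmWwEe gametes: GMWE×1, GMWe×1, GMwE×1, GMwe×1, GmWE×1, GmWe×1, GmwE×1, Gmwe×1, gMWE×1, gMWe×1, gMwE×1, gMwe×1, gmWE×1, gmWe×1, gmwE×1, gmwe×1
ggMMWwEE gametes: gMWE×8, gMwE×8
GgMmWwEe×ggMMWwEE grid (16·16=256): GgMMWWEE=8 GgMMWWEe=8 GgMMWwEE=16 GgMMWwEe=16 GgMMwwEE=8 GgMMwwEe=8 GgMmWWEE=8 GgMmWWEe=8 GgMmWwEE=16 GgMmWwEe=16 GgMmwwEE=8 GgMmwwEe=8 ggMMWWEE=8 ggMMWWEe=8 ggMMWwEE=16 ggMMWwEe=16 ggMMwwEE=8 ggMMwwEe=8 ggMmWWEE=8 ggMmWWEe=8 ggMmWwEE=16 ggMmWwEe=16 ggMmwwEE=8 ggMmwwEe=8
GgMmwwEe hits 8/256; gcd=8; 8÷8/256÷8 = 1/32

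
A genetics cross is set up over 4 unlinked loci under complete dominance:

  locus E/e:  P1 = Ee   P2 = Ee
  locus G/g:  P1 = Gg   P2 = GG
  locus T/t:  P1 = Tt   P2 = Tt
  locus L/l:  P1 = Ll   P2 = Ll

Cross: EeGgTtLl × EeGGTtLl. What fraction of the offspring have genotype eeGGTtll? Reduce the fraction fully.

P(eeGGTtll) = 1/64

EeGgTtLl gametes: EGTL×1, EGTl×1, EGtL×1, EGtl×1, EgTL×1, EgTl×1, EgtL×1, Egtl×1, eGTL×1, eGTl×1, eGtL×1, eGtl×1, egTL×1, egTl×1, egtL×1, egtl×1
EeGGTtLl gametes: EGTL×2, EGTl×2, EGtL×2, EGtl×2, eGTL×2, eGTl×2, eGtL×2, eGtl×2
EeGgTtLl×EeGGTtLl grid (16·16=256): EEGGTTLL=2 EEGGTTLl=4 EEGGTTll=2 EEGGTtLL=4 EEGGTtLl=8 EEGGTtll=4 EEGGttLL=2 EEGGttLl=4 EEGGttll=2 EEGgTTLL=2 EEGgTTLl=4 EEGgTTll=2 EEGgTtLL=4 EEGgTtLl=8 EEGgTtll=4 EEGgttLL=2 EEGgttLl=4 EEGgttll=2 EeGGTTLL=4 EeGGTTLl=8 EeGGTTll=4 EeGGTtLL=8 EeGGTtLl=16 EeGGTtll=8 EeGGttLL=4 EeGGttLl=8 EeGGttll=4 EeGgTTLL=4 EeGgTTLl=8 EeGgTTll=4 EeGgTtLL=8 EeGgTtLl=16 EeGgTtll=8 EeGgttLL=4 EeGgttLl=8 EeGgttll=4 eeGGTTLL=2 eeGGTTLl=4 eeGGTTll=2 eeGGTtLL=4 eeGGTtLl=8 eeGGTtll=4 eeGGttLL=2 eeGGttLl=4 eeGGttll=2 eeGgTTLL=2 eeGgTTLl=4 eeGgTTll=2 eeGgTtLL=4 eeGgTtLl=8 eeGgTtll=4 eeGgttLL=2 eeGgttLl=4 eeGgttll=2
eeGGTtll hits 4/256; gcd=4; 4÷4/256÷4 = 1/64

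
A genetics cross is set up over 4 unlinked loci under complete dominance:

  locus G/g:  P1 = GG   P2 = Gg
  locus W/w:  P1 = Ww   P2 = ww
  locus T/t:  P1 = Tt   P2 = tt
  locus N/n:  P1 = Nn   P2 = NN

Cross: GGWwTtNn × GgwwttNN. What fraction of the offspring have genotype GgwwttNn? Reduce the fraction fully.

GGWwTtNn gametes: GWTN×2, GWTn×2, GWtN×2, GWtn×2, GwTN×2, GwTn×2, GwtN×2, Gwtn×2
GgwwttNN gametes: GwtN×8, gwtN×8
GGWwTtNn×GgwwttNN grid (16·16=256): GGWwTtNN=16 GGWwTtNn=16 GGWwttNN=16 GGWwttNn=16 GGwwTtNN=16 GGwwTtNn=16 GGwwttNN=16 GGwwttNn=16 GgWwTtNN=16 GgWwTtNn=16 GgWwttNN=16 GgWwttNn=16 GgwwTtNN=16 GgwwTtNn=16 GgwwttNN=16 GgwwttNn=16
GgwwttNn hits 16/256; gcd=16; 16÷16/256÷16 = 1/16

P(GgwwttNn) = 1/16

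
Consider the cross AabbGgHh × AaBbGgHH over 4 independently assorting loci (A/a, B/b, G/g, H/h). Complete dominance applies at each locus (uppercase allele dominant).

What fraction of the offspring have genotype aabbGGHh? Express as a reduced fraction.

P(aabbGGHh) = 1/64

AabbGgHh gametes: AbGH×2, AbGh×2, AbgH×2, Abgh×2, abGH×2, abGh×2, abgH×2, abgh×2
AaBbGgHH gametes: ABGH×2, ABgH×2, AbGH×2, AbgH×2, aBGH×2, aBgH×2, abGH×2, abgH×2
AabbGgHh×AaBbGgHH grid (16·16=256): AABbGGHH=4 AABbGGHh=4 AABbGgHH=8 AABbGgHh=8 AABbggHH=4 AABbggHh=4 AAbbGGHH=4 AAbbGGHh=4 AAbbGgHH=8 AAbbGgHh=8 AAbbggHH=4 AAbbggHh=4 AaBbGGHH=8 AaBbGGHh=8 AaBbGgHH=16 AaBbGgHh=16 AaBbggHH=8 AaBbggHh=8 AabbGGHH=8 AabbGGHh=8 AabbGgHH=16 AabbGgHh=16 AabbggHH=8 AabbggHh=8 aaBbGGHH=4 aaBbGGHh=4 aaBbGgHH=8 aaBbGgHh=8 aaBbggHH=4 aaBbggHh=4 aabbGGHH=4 aabbGGHh=4 aabbGgHH=8 aabbGgHh=8 aabbggHH=4 aabbggHh=4
aabbGGHh hits 4/256; gcd=4; 4÷4/256÷4 = 1/64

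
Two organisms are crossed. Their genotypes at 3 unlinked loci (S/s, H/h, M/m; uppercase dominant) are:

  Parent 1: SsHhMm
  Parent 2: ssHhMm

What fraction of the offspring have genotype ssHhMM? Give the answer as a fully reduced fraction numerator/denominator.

SsHhMm gametes: SHM×1, SHm×1, ShM×1, Shm×1, sHM×1, sHm×1, shM×1, shm×1
ssHhMm gametes: sHM×2, sHm×2, shM×2, shm×2
SsHhMm×ssHhMm grid (8·8=64): SsHHMM=2 SsHHMm=4 SsHHmm=2 SsHhMM=4 SsHhMm=8 SsHhmm=4 SshhMM=2 SshhMm=4 Sshhmm=2 ssHHMM=2 ssHHMm=4 ssHHmm=2 ssHhMM=4 ssHhMm=8 ssHhmm=4 sshhMM=2 sshhMm=4 sshhmm=2
ssHhMM hits 4/64; gcd=4; 4÷4/64÷4 = 1/16

P(ssHhMM) = 1/16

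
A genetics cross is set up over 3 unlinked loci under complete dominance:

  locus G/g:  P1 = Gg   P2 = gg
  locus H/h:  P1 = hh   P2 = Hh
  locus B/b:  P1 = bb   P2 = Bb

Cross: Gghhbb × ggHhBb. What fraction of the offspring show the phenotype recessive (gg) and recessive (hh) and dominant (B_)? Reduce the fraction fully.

P(gg hh B_) = 1/8

Gghhbb gametes: Ghb×4, ghb×4
ggHhBb gametes: gHB×2, gHb×2, ghB×2, ghb×2
Gghhbb×ggHhBb grid (8·8=64): GgHhBb=8 GgHhbb=8 GghhBb=8 Gghhbb=8 ggHhBb=8 ggHhbb=8 gghhBb=8 gghhbb=8
gg hh B_ hits 8/64; gcd=8; 8÷8/64÷8 = 1/8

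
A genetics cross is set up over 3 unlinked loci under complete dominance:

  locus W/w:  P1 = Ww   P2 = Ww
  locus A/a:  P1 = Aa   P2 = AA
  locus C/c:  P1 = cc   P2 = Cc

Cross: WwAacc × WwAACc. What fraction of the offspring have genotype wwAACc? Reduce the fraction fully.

WwAacc gametes: WAc×2, Wac×2, wAc×2, wac×2
WwAACc gametes: WAC×2, WAc×2, wAC×2, wAc×2
WwAacc×WwAACc grid (8·8=64): WWAACc=4 WWAAcc=4 WWAaCc=4 WWAacc=4 WwAACc=8 WwAAcc=8 WwAaCc=8 WwAacc=8 wwAACc=4 wwAAcc=4 wwAaCc=4 wwAacc=4
wwAACc hits 4/64; gcd=4; 4÷4/64÷4 = 1/16

P(wwAACc) = 1/16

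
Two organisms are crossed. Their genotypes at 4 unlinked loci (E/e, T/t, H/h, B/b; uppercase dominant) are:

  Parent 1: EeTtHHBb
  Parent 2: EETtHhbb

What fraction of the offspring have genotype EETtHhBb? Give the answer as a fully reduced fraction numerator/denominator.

EeTtHHBb gametes: ETHB×2, ETHb×2, EtHB×2, EtHb×2, eTHB×2, eTHb×2, etHB×2, etHb×2
EETtHhbb gametes: ETHb×4, EThb×4, EtHb×4, Ethb×4
EeTtHHBb×EETtHhbb grid (16·16=256): EETTHHBb=8 EETTHHbb=8 EETTHhBb=8 EETTHhbb=8 EETtHHBb=16 EETtHHbb=16 EETtHhBb=16 EETtHhbb=16 EEttHHBb=8 EEttHHbb=8 EEttHhBb=8 EEttHhbb=8 EeTTHHBb=8 EeTTHHbb=8 EeTTHhBb=8 EeTTHhbb=8 EeTtHHBb=16 EeTtHHbb=16 EeTtHhBb=16 EeTtHhbb=16 EettHHBb=8 EettHHbb=8 EettHhBb=8 EettHhbb=8
EETtHhBb hits 16/256; gcd=16; 16÷16/256÷16 = 1/16

P(EETtHhBb) = 1/16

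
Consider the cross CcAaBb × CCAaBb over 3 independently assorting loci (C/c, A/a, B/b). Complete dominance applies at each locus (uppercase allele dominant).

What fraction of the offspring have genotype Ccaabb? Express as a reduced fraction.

P(Ccaabb) = 1/32

CcAaBb gametes: CAB×1, CAb×1, CaB×1, Cab×1, cAB×1, cAb×1, caB×1, cab×1
CCAaBb gametes: CAB×2, CAb×2, CaB×2, Cab×2
CcAaBb×CCAaBb grid (8·8=64): CCAABB=2 CCAABb=4 CCAAbb=2 CCAaBB=4 CCAaBb=8 CCAabb=4 CCaaBB=2 CCaaBb=4 CCaabb=2 CcAABB=2 CcAABb=4 CcAAbb=2 CcAaBB=4 CcAaBb=8 CcAabb=4 CcaaBB=2 CcaaBb=4 Ccaabb=2
Ccaabb hits 2/64; gcd=2; 2÷2/64÷2 = 1/32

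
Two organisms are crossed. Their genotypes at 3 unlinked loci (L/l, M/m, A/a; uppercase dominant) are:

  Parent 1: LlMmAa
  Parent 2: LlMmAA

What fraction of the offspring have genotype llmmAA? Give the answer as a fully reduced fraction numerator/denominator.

P(llmmAA) = 1/32

LlMmAa gametes: LMA×1, LMa×1, LmA×1, Lma×1, lMA×1, lMa×1, lmA×1, lma×1
LlMmAA gametes: LMA×2, LmA×2, lMA×2, lmA×2
LlMmAa×LlMmAA grid (8·8=64): LLMMAA=2 LLMMAa=2 LLMmAA=4 LLMmAa=4 LLmmAA=2 LLmmAa=2 LlMMAA=4 LlMMAa=4 LlMmAA=8 LlMmAa=8 LlmmAA=4 LlmmAa=4 llMMAA=2 llMMAa=2 llMmAA=4 llMmAa=4 llmmAA=2 llmmAa=2
llmmAA hits 2/64; gcd=2; 2÷2/64÷2 = 1/32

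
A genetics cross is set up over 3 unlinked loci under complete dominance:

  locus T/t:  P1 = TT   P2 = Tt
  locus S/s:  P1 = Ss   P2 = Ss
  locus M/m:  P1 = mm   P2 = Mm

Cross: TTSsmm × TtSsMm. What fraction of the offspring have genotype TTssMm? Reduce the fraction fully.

P(TTssMm) = 1/16

TTSsmm gametes: TSm×4, Tsm×4
TtSsMm gametes: TSM×1, TSm×1, TsM×1, Tsm×1, tSM×1, tSm×1, tsM×1, tsm×1
TTSsmm×TtSsMm grid (8·8=64): TTSSMm=4 TTSSmm=4 TTSsMm=8 TTSsmm=8 TTssMm=4 TTssmm=4 TtSSMm=4 TtSSmm=4 TtSsMm=8 TtSsmm=8 TtssMm=4 Ttssmm=4
TTssMm hits 4/64; gcd=4; 4÷4/64÷4 = 1/16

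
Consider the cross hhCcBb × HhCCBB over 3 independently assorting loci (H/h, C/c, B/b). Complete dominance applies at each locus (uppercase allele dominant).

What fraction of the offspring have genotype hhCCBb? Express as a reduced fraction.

P(hhCCBb) = 1/8

hhCcBb gametes: hCB×2, hCb×2, hcB×2, hcb×2
HhCCBB gametes: HCB×4, hCB×4
hhCcBb×HhCCBB grid (8·8=64): HhCCBB=8 HhCCBb=8 HhCcBB=8 HhCcBb=8 hhCCBB=8 hhCCBb=8 hhCcBB=8 hhCcBb=8
hhCCBb hits 8/64; gcd=8; 8÷8/64÷8 = 1/8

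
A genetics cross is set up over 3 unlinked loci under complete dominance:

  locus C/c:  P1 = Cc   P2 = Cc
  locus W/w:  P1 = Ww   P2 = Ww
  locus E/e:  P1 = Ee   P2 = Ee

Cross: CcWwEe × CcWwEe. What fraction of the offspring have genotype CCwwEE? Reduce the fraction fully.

CcWwEe gametes: CWE×1, CWe×1, CwE×1, Cwe×1, cWE×1, cWe×1, cwE×1, cwe×1
CcWwEe gametes: CWE×1, CWe×1, CwE×1, Cwe×1, cWE×1, cWe×1, cwE×1, cwe×1
CcWwEe×CcWwEe grid (8·8=64): CCWWEE=1 CCWWEe=2 CCWWee=1 CCWwEE=2 CCWwEe=4 CCWwee=2 CCwwEE=1 CCwwEe=2 CCwwee=1 CcWWEE=2 CcWWEe=4 CcWWee=2 CcWwEE=4 CcWwEe=8 CcWwee=4 CcwwEE=2 CcwwEe=4 Ccwwee=2 ccWWEE=1 ccWWEe=2 ccWWee=1 ccWwEE=2 ccWwEe=4 ccWwee=2 ccwwEE=1 ccwwEe=2 ccwwee=1
CCwwEE hits 1/64; gcd=1; 1÷1/64÷1 = 1/64

P(CCwwEE) = 1/64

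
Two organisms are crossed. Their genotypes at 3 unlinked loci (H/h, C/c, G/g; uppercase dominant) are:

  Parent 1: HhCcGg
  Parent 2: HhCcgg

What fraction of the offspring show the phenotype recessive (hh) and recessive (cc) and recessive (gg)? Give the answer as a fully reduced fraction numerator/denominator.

HhCcGg gametes: HCG×1, HCg×1, HcG×1, Hcg×1, hCG×1, hCg×1, hcG×1, hcg×1
HhCcgg gametes: HCg×2, Hcg×2, hCg×2, hcg×2
HhCcGg×HhCcgg grid (8·8=64): HHCCGg=2 HHCCgg=2 HHCcGg=4 HHCcgg=4 HHccGg=2 HHccgg=2 HhCCGg=4 HhCCgg=4 HhCcGg=8 HhCcgg=8 HhccGg=4 Hhccgg=4 hhCCGg=2 hhCCgg=2 hhCcGg=4 hhCcgg=4 hhccGg=2 hhccgg=2
hh cc gg hits 2/64; gcd=2; 2÷2/64÷2 = 1/32

P(hh cc gg) = 1/32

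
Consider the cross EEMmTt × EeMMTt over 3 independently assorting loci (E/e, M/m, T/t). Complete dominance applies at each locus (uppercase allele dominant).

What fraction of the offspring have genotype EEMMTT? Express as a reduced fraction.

EEMmTt gametes: EMT×2, EMt×2, EmT×2, Emt×2
EeMMTt gametes: EMT×2, EMt×2, eMT×2, eMt×2
EEMmTt×EeMMTt grid (8·8=64): EEMMTT=4 EEMMTt=8 EEMMtt=4 EEMmTT=4 EEMmTt=8 EEMmtt=4 EeMMTT=4 EeMMTt=8 EeMMtt=4 EeMmTT=4 EeMmTt=8 EeMmtt=4
EEMMTT hits 4/64; gcd=4; 4÷4/64÷4 = 1/16

P(EEMMTT) = 1/16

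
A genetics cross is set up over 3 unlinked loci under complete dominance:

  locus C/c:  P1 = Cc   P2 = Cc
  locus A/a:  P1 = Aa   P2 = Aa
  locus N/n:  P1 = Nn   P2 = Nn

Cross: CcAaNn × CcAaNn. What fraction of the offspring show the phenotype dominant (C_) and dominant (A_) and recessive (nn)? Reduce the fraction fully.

CcAaNn gametes: CAN×1, CAn×1, CaN×1, Can×1, cAN×1, cAn×1, caN×1, can×1
CcAaNn gametes: CAN×1, CAn×1, CaN×1, Can×1, cAN×1, cAn×1, caN×1, can×1
CcAaNn×CcAaNn grid (8·8=64): CCAANN=1 CCAANn=2 CCAAnn=1 CCAaNN=2 CCAaNn=4 CCAann=2 CCaaNN=1 CCaaNn=2 CCaann=1 CcAANN=2 CcAANn=4 CcAAnn=2 CcAaNN=4 CcAaNn=8 CcAann=4 CcaaNN=2 CcaaNn=4 Ccaann=2 ccAANN=1 ccAANn=2 ccAAnn=1 ccAaNN=2 ccAaNn=4 ccAann=2 ccaaNN=1 ccaaNn=2 ccaann=1
C_ A_ nn hits 9/64; gcd=1; 9÷1/64÷1 = 9/64

P(C_ A_ nn) = 9/64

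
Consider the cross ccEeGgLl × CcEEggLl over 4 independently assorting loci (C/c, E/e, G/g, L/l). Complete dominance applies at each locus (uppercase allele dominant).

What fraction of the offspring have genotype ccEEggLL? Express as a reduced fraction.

P(ccEEggLL) = 1/32

ccEeGgLl gametes: cEGL×2, cEGl×2, cEgL×2, cEgl×2, ceGL×2, ceGl×2, cegL×2, cegl×2
CcEEggLl gametes: CEgL×4, CEgl×4, cEgL×4, cEgl×4
ccEeGgLl×CcEEggLl grid (16·16=256): CcEEGgLL=8 CcEEGgLl=16 CcEEGgll=8 CcEEggLL=8 CcEEggLl=16 CcEEggll=8 CcEeGgLL=8 CcEeGgLl=16 CcEeGgll=8 CcEeggLL=8 CcEeggLl=16 CcEeggll=8 ccEEGgLL=8 ccEEGgLl=16 ccEEGgll=8 ccEEggLL=8 ccEEggLl=16 ccEEggll=8 ccEeGgLL=8 ccEeGgLl=16 ccEeGgll=8 ccEeggLL=8 ccEeggLl=16 ccEeggll=8
ccEEggLL hits 8/256; gcd=8; 8÷8/256÷8 = 1/32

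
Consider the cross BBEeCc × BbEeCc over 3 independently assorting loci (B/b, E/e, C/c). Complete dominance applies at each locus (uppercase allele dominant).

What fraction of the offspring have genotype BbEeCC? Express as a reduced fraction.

P(BbEeCC) = 1/16

BBEeCc gametes: BEC×2, BEc×2, BeC×2, Bec×2
BbEeCc gametes: BEC×1, BEc×1, BeC×1, Bec×1, bEC×1, bEc×1, beC×1, bec×1
BBEeCc×BbEeCc grid (8·8=64): BBEECC=2 BBEECc=4 BBEEcc=2 BBEeCC=4 BBEeCc=8 BBEecc=4 BBeeCC=2 BBeeCc=4 BBeecc=2 BbEECC=2 BbEECc=4 BbEEcc=2 BbEeCC=4 BbEeCc=8 BbEecc=4 BbeeCC=2 BbeeCc=4 Bbeecc=2
BbEeCC hits 4/64; gcd=4; 4÷4/64÷4 = 1/16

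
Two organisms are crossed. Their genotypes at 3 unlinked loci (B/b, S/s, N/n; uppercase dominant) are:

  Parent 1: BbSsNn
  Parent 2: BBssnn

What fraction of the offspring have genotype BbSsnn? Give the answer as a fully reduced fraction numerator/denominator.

BbSsNn gametes: BSN×1, BSn×1, BsN×1, Bsn×1, bSN×1, bSn×1, bsN×1, bsn×1
BBssnn gametes: Bsn×8
BbSsNn×BBssnn grid (8·8=64): BBSsNn=8 BBSsnn=8 BBssNn=8 BBssnn=8 BbSsNn=8 BbSsnn=8 BbssNn=8 Bbssnn=8
BbSsnn hits 8/64; gcd=8; 8÷8/64÷8 = 1/8

P(BbSsnn) = 1/8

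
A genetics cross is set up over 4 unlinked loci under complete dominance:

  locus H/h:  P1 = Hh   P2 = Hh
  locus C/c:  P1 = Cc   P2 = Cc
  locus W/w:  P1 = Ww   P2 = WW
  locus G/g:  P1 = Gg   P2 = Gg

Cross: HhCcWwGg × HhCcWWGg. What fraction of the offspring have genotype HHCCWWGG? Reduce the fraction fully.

P(HHCCWWGG) = 1/128

HhCcWwGg gametes: HCWG×1, HCWg×1, HCwG×1, HCwg×1, HcWG×1, HcWg×1, HcwG×1, Hcwg×1, hCWG×1, hCWg×1, hCwG×1, hCwg×1, hcWG×1, hcWg×1, hcwG×1, hcwg×1
HhCcWWGg gametes: HCWG×2, HCWg×2, HcWG×2, HcWg×2, hCWG×2, hCWg×2, hcWG×2, hcWg×2
HhCcWwGg×HhCcWWGg grid (16·16=256): HHCCWWGG=2 HHCCWWGg=4 HHCCWWgg=2 HHCCWwGG=2 HHCCWwGg=4 HHCCWwgg=2 HHCcWWGG=4 HHCcWWGg=8 HHCcWWgg=4 HHCcWwGG=4 HHCcWwGg=8 HHCcWwgg=4 HHccWWGG=2 HHccWWGg=4 HHccWWgg=2 HHccWwGG=2 HHccWwGg=4 HHccWwgg=2 HhCCWWGG=4 HhCCWWGg=8 HhCCWWgg=4 HhCCWwGG=4 HhCCWwGg=8 HhCCWwgg=4 HhCcWWGG=8 HhCcWWGg=16 HhCcWWgg=8 HhCcWwGG=8 HhCcWwGg=16 HhCcWwgg=8 HhccWWGG=4 HhccWWGg=8 HhccWWgg=4 HhccWwGG=4 HhccWwGg=8 HhccWwgg=4 hhCCWWGG=2 hhCCWWGg=4 hhCCWWgg=2 hhCCWwGG=2 hhCCWwGg=4 hhCCWwgg=2 hhCcWWGG=4 hhCcWWGg=8 hhCcWWgg=4 hhCcWwGG=4 hhCcWwGg=8 hhCcWwgg=4 hhccWWGG=2 hhccWWGg=4 hhccWWgg=2 hhccWwGG=2 hhccWwGg=4 hhccWwgg=2
HHCCWWGG hits 2/256; gcd=2; 2÷2/256÷2 = 1/128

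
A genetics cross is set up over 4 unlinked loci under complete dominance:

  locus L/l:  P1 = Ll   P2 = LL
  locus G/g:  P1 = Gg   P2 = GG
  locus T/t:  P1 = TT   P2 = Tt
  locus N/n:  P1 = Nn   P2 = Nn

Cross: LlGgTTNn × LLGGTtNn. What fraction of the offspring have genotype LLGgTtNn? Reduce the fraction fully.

P(LLGgTtNn) = 1/16

LlGgTTNn gametes: LGTN×2, LGTn×2, LgTN×2, LgTn×2, lGTN×2, lGTn×2, lgTN×2, lgTn×2
LLGGTtNn gametes: LGTN×4, LGTn×4, LGtN×4, LGtn×4
LlGgTTNn×LLGGTtNn grid (16·16=256): LLGGTTNN=8 LLGGTTNn=16 LLGGTTnn=8 LLGGTtNN=8 LLGGTtNn=16 LLGGTtnn=8 LLGgTTNN=8 LLGgTTNn=16 LLGgTTnn=8 LLGgTtNN=8 LLGgTtNn=16 LLGgTtnn=8 LlGGTTNN=8 LlGGTTNn=16 LlGGTTnn=8 LlGGTtNN=8 LlGGTtNn=16 LlGGTtnn=8 LlGgTTNN=8 LlGgTTNn=16 LlGgTTnn=8 LlGgTtNN=8 LlGgTtNn=16 LlGgTtnn=8
LLGgTtNn hits 16/256; gcd=16; 16÷16/256÷16 = 1/16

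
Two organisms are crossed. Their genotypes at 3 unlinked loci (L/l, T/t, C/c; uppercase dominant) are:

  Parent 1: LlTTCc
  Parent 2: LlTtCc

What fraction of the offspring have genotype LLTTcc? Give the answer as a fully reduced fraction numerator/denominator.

LlTTCc gametes: LTC×2, LTc×2, lTC×2, lTc×2
LlTtCc gametes: LTC×1, LTc×1, LtC×1, Ltc×1, lTC×1, lTc×1, ltC×1, ltc×1
LlTTCc×LlTtCc grid (8·8=64): LLTTCC=2 LLTTCc=4 LLTTcc=2 LLTtCC=2 LLTtCc=4 LLTtcc=2 LlTTCC=4 LlTTCc=8 LlTTcc=4 LlTtCC=4 LlTtCc=8 LlTtcc=4 llTTCC=2 llTTCc=4 llTTcc=2 llTtCC=2 llTtCc=4 llTtcc=2
LLTTcc hits 2/64; gcd=2; 2÷2/64÷2 = 1/32

P(LLTTcc) = 1/32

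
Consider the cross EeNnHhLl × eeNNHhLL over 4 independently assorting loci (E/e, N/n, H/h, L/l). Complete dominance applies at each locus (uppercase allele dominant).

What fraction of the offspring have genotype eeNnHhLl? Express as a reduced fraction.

EeNnHhLl gametes: ENHL×1, ENHl×1, ENhL×1, ENhl×1, EnHL×1, EnHl×1, EnhL×1, Enhl×1, eNHL×1, eNHl×1, eNhL×1, eNhl×1, enHL×1, enHl×1, enhL×1, enhl×1
eeNNHhLL gametes: eNHL×8, eNhL×8
EeNnHhLl×eeNNHhLL grid (16·16=256): EeNNHHLL=8 EeNNHHLl=8 EeNNHhLL=16 EeNNHhLl=16 EeNNhhLL=8 EeNNhhLl=8 EeNnHHLL=8 EeNnHHLl=8 EeNnHhLL=16 EeNnHhLl=16 EeNnhhLL=8 EeNnhhLl=8 eeNNHHLL=8 eeNNHHLl=8 eeNNHhLL=16 eeNNHhLl=16 eeNNhhLL=8 eeNNhhLl=8 eeNnHHLL=8 eeNnHHLl=8 eeNnHhLL=16 eeNnHhLl=16 eeNnhhLL=8 eeNnhhLl=8
eeNnHhLl hits 16/256; gcd=16; 16÷16/256÷16 = 1/16

P(eeNnHhLl) = 1/16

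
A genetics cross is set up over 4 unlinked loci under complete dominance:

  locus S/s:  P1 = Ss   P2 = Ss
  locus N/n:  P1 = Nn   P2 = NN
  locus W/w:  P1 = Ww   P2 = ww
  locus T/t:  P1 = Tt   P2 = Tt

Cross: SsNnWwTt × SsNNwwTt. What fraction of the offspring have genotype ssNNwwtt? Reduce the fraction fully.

SsNnWwTt gametes: SNWT×1, SNWt×1, SNwT×1, SNwt×1, SnWT×1, SnWt×1, SnwT×1, Snwt×1, sNWT×1, sNWt×1, sNwT×1, sNwt×1, snWT×1, snWt×1, snwT×1, snwt×1
SsNNwwTt gametes: SNwT×4, SNwt×4, sNwT×4, sNwt×4
SsNnWwTt×SsNNwwTt grid (16·16=256): SSNNWwTT=4 SSNNWwTt=8 SSNNWwtt=4 SSNNwwTT=4 SSNNwwTt=8 SSNNwwtt=4 SSNnWwTT=4 SSNnWwTt=8 SSNnWwtt=4 SSNnwwTT=4 SSNnwwTt=8 SSNnwwtt=4 SsNNWwTT=8 SsNNWwTt=16 SsNNWwtt=8 SsNNwwTT=8 SsNNwwTt=16 SsNNwwtt=8 SsNnWwTT=8 SsNnWwTt=16 SsNnWwtt=8 SsNnwwTT=8 SsNnwwTt=16 SsNnwwtt=8 ssNNWwTT=4 ssNNWwTt=8 ssNNWwtt=4 ssNNwwTT=4 ssNNwwTt=8 ssNNwwtt=4 ssNnWwTT=4 ssNnWwTt=8 ssNnWwtt=4 ssNnwwTT=4 ssNnwwTt=8 ssNnwwtt=4
ssNNwwtt hits 4/256; gcd=4; 4÷4/256÷4 = 1/64

P(ssNNwwtt) = 1/64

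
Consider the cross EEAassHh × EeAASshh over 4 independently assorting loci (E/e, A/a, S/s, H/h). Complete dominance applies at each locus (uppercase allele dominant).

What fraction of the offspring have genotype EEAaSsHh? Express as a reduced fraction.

P(EEAaSsHh) = 1/16

EEAassHh gametes: EAsH×4, EAsh×4, EasH×4, Eash×4
EeAASshh gametes: EASh×4, EAsh×4, eASh×4, eAsh×4
EEAassHh×EeAASshh grid (16·16=256): EEAASsHh=16 EEAASshh=16 EEAAssHh=16 EEAAsshh=16 EEAaSsHh=16 EEAaSshh=16 EEAassHh=16 EEAasshh=16 EeAASsHh=16 EeAASshh=16 EeAAssHh=16 EeAAsshh=16 EeAaSsHh=16 EeAaSshh=16 EeAassHh=16 EeAasshh=16
EEAaSsHh hits 16/256; gcd=16; 16÷16/256÷16 = 1/16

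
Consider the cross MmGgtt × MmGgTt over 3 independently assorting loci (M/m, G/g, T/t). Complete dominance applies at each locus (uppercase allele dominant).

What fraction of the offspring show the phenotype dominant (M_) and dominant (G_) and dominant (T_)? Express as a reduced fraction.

MmGgtt gametes: MGt×2, Mgt×2, mGt×2, mgt×2
MmGgTt gametes: MGT×1, MGt×1, MgT×1, Mgt×1, mGT×1, mGt×1, mgT×1, mgt×1
MmGgtt×MmGgTt grid (8·8=64): MMGGTt=2 MMGGtt=2 MMGgTt=4 MMGgtt=4 MMggTt=2 MMggtt=2 MmGGTt=4 MmGGtt=4 MmGgTt=8 MmGgtt=8 MmggTt=4 Mmggtt=4 mmGGTt=2 mmGGtt=2 mmGgTt=4 mmGgtt=4 mmggTt=2 mmggtt=2
M_ G_ T_ hits 18/64; gcd=2; 18÷2/64÷2 = 9/32

P(M_ G_ T_) = 9/32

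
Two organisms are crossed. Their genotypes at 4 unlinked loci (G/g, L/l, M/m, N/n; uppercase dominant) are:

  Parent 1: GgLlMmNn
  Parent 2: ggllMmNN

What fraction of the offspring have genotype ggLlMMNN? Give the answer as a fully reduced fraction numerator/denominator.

GgLlMmNn gametes: GLMN×1, GLMn×1, GLmN×1, GLmn×1, GlMN×1, GlMn×1, GlmN×1, Glmn×1, gLMN×1, gLMn×1, gLmN×1, gLmn×1, glMN×1, glMn×1, glmN×1, glmn×1
ggllMmNN gametes: glMN×8, glmN×8
GgLlMmNn×ggllMmNN grid (16·16=256): GgLlMMNN=8 GgLlMMNn=8 GgLlMmNN=16 GgLlMmNn=16 GgLlmmNN=8 GgLlmmNn=8 GgllMMNN=8 GgllMMNn=8 GgllMmNN=16 GgllMmNn=16 GgllmmNN=8 GgllmmNn=8 ggLlMMNN=8 ggLlMMNn=8 ggLlMmNN=16 ggLlMmNn=16 ggLlmmNN=8 ggLlmmNn=8 ggllMMNN=8 ggllMMNn=8 ggllMmNN=16 ggllMmNn=16 ggllmmNN=8 ggllmmNn=8
ggLlMMNN hits 8/256; gcd=8; 8÷8/256÷8 = 1/32

P(ggLlMMNN) = 1/32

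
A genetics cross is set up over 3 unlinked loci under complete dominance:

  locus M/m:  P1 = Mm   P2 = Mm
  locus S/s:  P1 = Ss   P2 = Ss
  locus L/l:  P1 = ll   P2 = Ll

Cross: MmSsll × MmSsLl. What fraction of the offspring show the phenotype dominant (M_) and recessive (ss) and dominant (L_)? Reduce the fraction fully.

P(M_ ss L_) = 3/32

MmSsll gametes: MSl×2, Msl×2, mSl×2, msl×2
MmSsLl gametes: MSL×1, MSl×1, MsL×1, Msl×1, mSL×1, mSl×1, msL×1, msl×1
MmSsll×MmSsLl grid (8·8=64): MMSSLl=2 MMSSll=2 MMSsLl=4 MMSsll=4 MMssLl=2 MMssll=2 MmSSLl=4 MmSSll=4 MmSsLl=8 MmSsll=8 MmssLl=4 Mmssll=4 mmSSLl=2 mmSSll=2 mmSsLl=4 mmSsll=4 mmssLl=2 mmssll=2
M_ ss L_ hits 6/64; gcd=2; 6÷2/64÷2 = 3/32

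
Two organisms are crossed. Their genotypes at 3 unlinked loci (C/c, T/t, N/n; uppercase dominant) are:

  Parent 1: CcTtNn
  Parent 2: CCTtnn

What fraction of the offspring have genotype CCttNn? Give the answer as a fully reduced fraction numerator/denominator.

CcTtNn gametes: CTN×1, CTn×1, CtN×1, Ctn×1, cTN×1, cTn×1, ctN×1, ctn×1
CCTtnn gametes: CTn×4, Ctn×4
CcTtNn×CCTtnn grid (8·8=64): CCTTNn=4 CCTTnn=4 CCTtNn=8 CCTtnn=8 CCttNn=4 CCttnn=4 CcTTNn=4 CcTTnn=4 CcTtNn=8 CcTtnn=8 CcttNn=4 Ccttnn=4
CCttNn hits 4/64; gcd=4; 4÷4/64÷4 = 1/16

P(CCttNn) = 1/16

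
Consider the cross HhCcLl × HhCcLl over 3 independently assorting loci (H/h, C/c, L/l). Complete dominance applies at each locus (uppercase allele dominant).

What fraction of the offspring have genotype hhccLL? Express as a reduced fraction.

HhCcLl gametes: HCL×1, HCl×1, HcL×1, Hcl×1, hCL×1, hCl×1, hcL×1, hcl×1
HhCcLl gametes: HCL×1, HCl×1, HcL×1, Hcl×1, hCL×1, hCl×1, hcL×1, hcl×1
HhCcLl×HhCcLl grid (8·8=64): HHCCLL=1 HHCCLl=2 HHCCll=1 HHCcLL=2 HHCcLl=4 HHCcll=2 HHccLL=1 HHccLl=2 HHccll=1 HhCCLL=2 HhCCLl=4 HhCCll=2 HhCcLL=4 HhCcLl=8 HhCcll=4 HhccLL=2 HhccLl=4 Hhccll=2 hhCCLL=1 hhCCLl=2 hhCCll=1 hhCcLL=2 hhCcLl=4 hhCcll=2 hhccLL=1 hhccLl=2 hhccll=1
hhccLL hits 1/64; gcd=1; 1÷1/64÷1 = 1/64

P(hhccLL) = 1/64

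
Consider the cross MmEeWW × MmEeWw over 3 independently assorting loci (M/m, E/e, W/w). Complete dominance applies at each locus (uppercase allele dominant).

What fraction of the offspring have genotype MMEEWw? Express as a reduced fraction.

MmEeWW gametes: MEW×2, MeW×2, mEW×2, meW×2
MmEeWw gametes: MEW×1, MEw×1, MeW×1, Mew×1, mEW×1, mEw×1, meW×1, mew×1
MmEeWW×MmEeWw grid (8·8=64): MMEEWW=2 MMEEWw=2 MMEeWW=4 MMEeWw=4 MMeeWW=2 MMeeWw=2 MmEEWW=4 MmEEWw=4 MmEeWW=8 MmEeWw=8 MmeeWW=4 MmeeWw=4 mmEEWW=2 mmEEWw=2 mmEeWW=4 mmEeWw=4 mmeeWW=2 mmeeWw=2
MMEEWw hits 2/64; gcd=2; 2÷2/64÷2 = 1/32

P(MMEEWw) = 1/32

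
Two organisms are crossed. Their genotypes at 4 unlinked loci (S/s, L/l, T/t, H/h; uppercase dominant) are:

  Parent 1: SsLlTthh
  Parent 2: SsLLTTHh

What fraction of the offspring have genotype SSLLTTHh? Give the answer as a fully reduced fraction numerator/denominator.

SsLlTthh gametes: SLTh×2, SLth×2, SlTh×2, Slth×2, sLTh×2, sLth×2, slTh×2, slth×2
SsLLTTHh gametes: SLTH×4, SLTh×4, sLTH×4, sLTh×4
SsLlTthh×SsLLTTHh grid (16·16=256): SSLLTTHh=8 SSLLTThh=8 SSLLTtHh=8 SSLLTthh=8 SSLlTTHh=8 SSLlTThh=8 SSLlTtHh=8 SSLlTthh=8 SsLLTTHh=16 SsLLTThh=16 SsLLTtHh=16 SsLLTthh=16 SsLlTTHh=16 SsLlTThh=16 SsLlTtHh=16 SsLlTthh=16 ssLLTTHh=8 ssLLTThh=8 ssLLTtHh=8 ssLLTthh=8 ssLlTTHh=8 ssLlTThh=8 ssLlTtHh=8 ssLlTthh=8
SSLLTTHh hits 8/256; gcd=8; 8÷8/256÷8 = 1/32

P(SSLLTTHh) = 1/32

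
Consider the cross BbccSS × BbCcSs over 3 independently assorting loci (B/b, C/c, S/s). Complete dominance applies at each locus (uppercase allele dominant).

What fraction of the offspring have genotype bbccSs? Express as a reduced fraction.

BbccSS gametes: BcS×4, bcS×4
BbCcSs gametes: BCS×1, BCs×1, BcS×1, Bcs×1, bCS×1, bCs×1, bcS×1, bcs×1
BbccSS×BbCcSs grid (8·8=64): BBCcSS=4 BBCcSs=4 BBccSS=4 BBccSs=4 BbCcSS=8 BbCcSs=8 BbccSS=8 BbccSs=8 bbCcSS=4 bbCcSs=4 bbccSS=4 bbccSs=4
bbccSs hits 4/64; gcd=4; 4÷4/64÷4 = 1/16

P(bbccSs) = 1/16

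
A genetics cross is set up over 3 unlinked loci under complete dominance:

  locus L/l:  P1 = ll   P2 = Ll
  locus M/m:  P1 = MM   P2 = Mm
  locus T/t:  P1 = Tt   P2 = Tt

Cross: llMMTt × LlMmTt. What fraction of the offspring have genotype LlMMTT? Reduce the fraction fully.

P(LlMMTT) = 1/16

llMMTt gametes: lMT×4, lMt×4
LlMmTt gametes: LMT×1, LMt×1, LmT×1, Lmt×1, lMT×1, lMt×1, lmT×1, lmt×1
llMMTt×LlMmTt grid (8·8=64): LlMMTT=4 LlMMTt=8 LlMMtt=4 LlMmTT=4 LlMmTt=8 LlMmtt=4 llMMTT=4 llMMTt=8 llMMtt=4 llMmTT=4 llMmTt=8 llMmtt=4
LlMMTT hits 4/64; gcd=4; 4÷4/64÷4 = 1/16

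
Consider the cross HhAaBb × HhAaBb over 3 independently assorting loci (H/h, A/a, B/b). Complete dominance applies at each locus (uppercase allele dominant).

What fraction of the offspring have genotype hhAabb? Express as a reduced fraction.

P(hhAabb) = 1/32

HhAaBb gametes: HAB×1, HAb×1, HaB×1, Hab×1, hAB×1, hAb×1, haB×1, hab×1
HhAaBb gametes: HAB×1, HAb×1, HaB×1, Hab×1, hAB×1, hAb×1, haB×1, hab×1
HhAaBb×HhAaBb grid (8·8=64): HHAABB=1 HHAABb=2 HHAAbb=1 HHAaBB=2 HHAaBb=4 HHAabb=2 HHaaBB=1 HHaaBb=2 HHaabb=1 HhAABB=2 HhAABb=4 HhAAbb=2 HhAaBB=4 HhAaBb=8 HhAabb=4 HhaaBB=2 HhaaBb=4 Hhaabb=2 hhAABB=1 hhAABb=2 hhAAbb=1 hhAaBB=2 hhAaBb=4 hhAabb=2 hhaaBB=1 hhaaBb=2 hhaabb=1
hhAabb hits 2/64; gcd=2; 2÷2/64÷2 = 1/32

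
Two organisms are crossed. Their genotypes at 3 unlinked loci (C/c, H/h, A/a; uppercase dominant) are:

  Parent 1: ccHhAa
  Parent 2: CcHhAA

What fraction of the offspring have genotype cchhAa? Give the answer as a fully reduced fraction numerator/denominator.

ccHhAa gametes: cHA×2, cHa×2, chA×2, cha×2
CcHhAA gametes: CHA×2, ChA×2, cHA×2, chA×2
ccHhAa×CcHhAA grid (8·8=64): CcHHAA=4 CcHHAa=4 CcHhAA=8 CcHhAa=8 CchhAA=4 CchhAa=4 ccHHAA=4 ccHHAa=4 ccHhAA=8 ccHhAa=8 cchhAA=4 cchhAa=4
cchhAa hits 4/64; gcd=4; 4÷4/64÷4 = 1/16

P(cchhAa) = 1/16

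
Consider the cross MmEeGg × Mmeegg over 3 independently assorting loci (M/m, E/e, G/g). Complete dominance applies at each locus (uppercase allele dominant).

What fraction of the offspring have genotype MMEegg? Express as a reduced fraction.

P(MMEegg) = 1/16

MmEeGg gametes: MEG×1, MEg×1, MeG×1, Meg×1, mEG×1, mEg×1, meG×1, meg×1
Mmeegg gametes: Meg×4, meg×4
MmEeGg×Mmeegg grid (8·8=64): MMEeGg=4 MMEegg=4 MMeeGg=4 MMeegg=4 MmEeGg=8 MmEegg=8 MmeeGg=8 Mmeegg=8 mmEeGg=4 mmEegg=4 mmeeGg=4 mmeegg=4
MMEegg hits 4/64; gcd=4; 4÷4/64÷4 = 1/16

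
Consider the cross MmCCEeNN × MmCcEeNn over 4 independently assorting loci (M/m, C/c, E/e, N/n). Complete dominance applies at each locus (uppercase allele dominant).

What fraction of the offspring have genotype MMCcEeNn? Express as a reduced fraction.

MmCCEeNN gametes: MCEN×4, MCeN×4, mCEN×4, mCeN×4
MmCcEeNn gametes: MCEN×1, MCEn×1, MCeN×1, MCen×1, McEN×1, McEn×1, MceN×1, Mcen×1, mCEN×1, mCEn×1, mCeN×1, mCen×1, mcEN×1, mcEn×1, mceN×1, mcen×1
MmCCEeNN×MmCcEeNn grid (16·16=256): MMCCEENN=4 MMCCEENn=4 MMCCEeNN=8 MMCCEeNn=8 MMCCeeNN=4 MMCCeeNn=4 MMCcEENN=4 MMCcEENn=4 MMCcEeNN=8 MMCcEeNn=8 MMCceeNN=4 MMCceeNn=4 MmCCEENN=8 MmCCEENn=8 MmCCEeNN=16 MmCCEeNn=16 MmCCeeNN=8 MmCCeeNn=8 MmCcEENN=8 MmCcEENn=8 MmCcEeNN=16 MmCcEeNn=16 MmCceeNN=8 MmCceeNn=8 mmCCEENN=4 mmCCEENn=4 mmCCEeNN=8 mmCCEeNn=8 mmCCeeNN=4 mmCCeeNn=4 mmCcEENN=4 mmCcEENn=4 mmCcEeNN=8 mmCcEeNn=8 mmCceeNN=4 mmCceeNn=4
MMCcEeNn hits 8/256; gcd=8; 8÷8/256÷8 = 1/32

P(MMCcEeNn) = 1/32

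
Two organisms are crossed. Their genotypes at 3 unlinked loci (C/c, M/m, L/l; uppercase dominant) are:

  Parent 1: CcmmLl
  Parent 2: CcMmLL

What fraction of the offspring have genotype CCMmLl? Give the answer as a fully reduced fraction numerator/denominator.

CcmmLl gametes: CmL×2, Cml×2, cmL×2, cml×2
CcMmLL gametes: CML×2, CmL×2, cML×2, cmL×2
CcmmLl×CcMmLL grid (8·8=64): CCMmLL=4 CCMmLl=4 CCmmLL=4 CCmmLl=4 CcMmLL=8 CcMmLl=8 CcmmLL=8 CcmmLl=8 ccMmLL=4 ccMmLl=4 ccmmLL=4 ccmmLl=4
CCMmLl hits 4/64; gcd=4; 4÷4/64÷4 = 1/16

P(CCMmLl) = 1/16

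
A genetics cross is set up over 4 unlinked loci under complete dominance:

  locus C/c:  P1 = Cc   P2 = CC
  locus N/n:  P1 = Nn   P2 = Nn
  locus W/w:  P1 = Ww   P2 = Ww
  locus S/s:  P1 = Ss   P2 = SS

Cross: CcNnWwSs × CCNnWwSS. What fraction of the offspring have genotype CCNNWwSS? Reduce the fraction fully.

P(CCNNWwSS) = 1/32

CcNnWwSs gametes: CNWS×1, CNWs×1, CNwS×1, CNws×1, CnWS×1, CnWs×1, CnwS×1, Cnws×1, cNWS×1, cNWs×1, cNwS×1, cNws×1, cnWS×1, cnWs×1, cnwS×1, cnws×1
CCNnWwSS gametes: CNWS×4, CNwS×4, CnWS×4, CnwS×4
CcNnWwSs×CCNnWwSS grid (16·16=256): CCNNWWSS=4 CCNNWWSs=4 CCNNWwSS=8 CCNNWwSs=8 CCNNwwSS=4 CCNNwwSs=4 CCNnWWSS=8 CCNnWWSs=8 CCNnWwSS=16 CCNnWwSs=16 CCNnwwSS=8 CCNnwwSs=8 CCnnWWSS=4 CCnnWWSs=4 CCnnWwSS=8 CCnnWwSs=8 CCnnwwSS=4 CCnnwwSs=4 CcNNWWSS=4 CcNNWWSs=4 CcNNWwSS=8 CcNNWwSs=8 CcNNwwSS=4 CcNNwwSs=4 CcNnWWSS=8 CcNnWWSs=8 CcNnWwSS=16 CcNnWwSs=16 CcNnwwSS=8 CcNnwwSs=8 CcnnWWSS=4 CcnnWWSs=4 CcnnWwSS=8 CcnnWwSs=8 CcnnwwSS=4 CcnnwwSs=4
CCNNWwSS hits 8/256; gcd=8; 8÷8/256÷8 = 1/32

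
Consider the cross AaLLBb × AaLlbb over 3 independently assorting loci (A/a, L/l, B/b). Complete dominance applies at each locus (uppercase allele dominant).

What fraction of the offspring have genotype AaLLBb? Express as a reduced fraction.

AaLLBb gametes: ALB×2, ALb×2, aLB×2, aLb×2
AaLlbb gametes: ALb×2, Alb×2, aLb×2, alb×2
AaLLBb×AaLlbb grid (8·8=64): AALLBb=4 AALLbb=4 AALlBb=4 AALlbb=4 AaLLBb=8 AaLLbb=8 AaLlBb=8 AaLlbb=8 aaLLBb=4 aaLLbb=4 aaLlBb=4 aaLlbb=4
AaLLBb hits 8/64; gcd=8; 8÷8/64÷8 = 1/8

P(AaLLBb) = 1/8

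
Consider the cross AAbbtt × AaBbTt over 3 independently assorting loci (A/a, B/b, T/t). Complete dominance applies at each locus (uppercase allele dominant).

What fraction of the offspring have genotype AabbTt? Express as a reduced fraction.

AAbbtt gametes: Abt×8
AaBbTt gametes: ABT×1, ABt×1, AbT×1, Abt×1, aBT×1, aBt×1, abT×1, abt×1
AAbbtt×AaBbTt grid (8·8=64): AABbTt=8 AABbtt=8 AAbbTt=8 AAbbtt=8 AaBbTt=8 AaBbtt=8 AabbTt=8 Aabbtt=8
AabbTt hits 8/64; gcd=8; 8÷8/64÷8 = 1/8

P(AabbTt) = 1/8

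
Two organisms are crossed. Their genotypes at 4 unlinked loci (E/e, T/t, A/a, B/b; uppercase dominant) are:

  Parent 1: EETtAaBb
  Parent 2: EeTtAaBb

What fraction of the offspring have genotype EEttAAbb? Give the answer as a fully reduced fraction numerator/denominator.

EETtAaBb gametes: ETAB×2, ETAb×2, ETaB×2, ETab×2, EtAB×2, EtAb×2, EtaB×2, Etab×2
EeTtAaBb gametes: ETAB×1, ETAb×1, ETaB×1, ETab×1, EtAB×1, EtAb×1, EtaB×1, Etab×1, eTAB×1, eTAb×1, eTaB×1, eTab×1, etAB×1, etAb×1, etaB×1, etab×1
EETtAaBb×EeTtAaBb grid (16·16=256): EETTAABB=2 EETTAABb=4 EETTAAbb=2 EETTAaBB=4 EETTAaBb=8 EETTAabb=4 EETTaaBB=2 EETTaaBb=4 EETTaabb=2 EETtAABB=4 EETtAABb=8 EETtAAbb=4 EETtAaBB=8 EETtAaBb=16 EETtAabb=8 EETtaaBB=4 EETtaaBb=8 EETtaabb=4 EEttAABB=2 EEttAABb=4 EEttAAbb=2 EEttAaBB=4 EEttAaBb=8 EEttAabb=4 EEttaaBB=2 EEttaaBb=4 EEttaabb=2 EeTTAABB=2 EeTTAABb=4 EeTTAAbb=2 EeTTAaBB=4 EeTTAaBb=8 EeTTAabb=4 EeTTaaBB=2 EeTTaaBb=4 EeTTaabb=2 EeTtAABB=4 EeTtAABb=8 EeTtAAbb=4 EeTtAaBB=8 EeTtAaBb=16 EeTtAabb=8 EeTtaaBB=4 EeTtaaBb=8 EeTtaabb=4 EettAABB=2 EettAABb=4 EettAAbb=2 EettAaBB=4 EettAaBb=8 EettAabb=4 EettaaBB=2 EettaaBb=4 Eettaabb=2
EEttAAbb hits 2/256; gcd=2; 2÷2/256÷2 = 1/128

P(EEttAAbb) = 1/128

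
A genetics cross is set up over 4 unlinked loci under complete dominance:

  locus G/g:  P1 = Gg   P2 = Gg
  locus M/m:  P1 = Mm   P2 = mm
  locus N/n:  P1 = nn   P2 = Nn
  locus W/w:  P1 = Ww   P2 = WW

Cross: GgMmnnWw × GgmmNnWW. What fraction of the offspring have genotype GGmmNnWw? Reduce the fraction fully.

GgMmnnWw gametes: GMnW×2, GMnw×2, GmnW×2, Gmnw×2, gMnW×2, gMnw×2, gmnW×2, gmnw×2
GgmmNnWW gametes: GmNW×4, GmnW×4, gmNW×4, gmnW×4
GgMmnnWw×GgmmNnWW grid (16·16=256): GGMmNnWW=8 GGMmNnWw=8 GGMmnnWW=8 GGMmnnWw=8 GGmmNnWW=8 GGmmNnWw=8 GGmmnnWW=8 GGmmnnWw=8 GgMmNnWW=16 GgMmNnWw=16 GgMmnnWW=16 GgMmnnWw=16 GgmmNnWW=16 GgmmNnWw=16 GgmmnnWW=16 GgmmnnWw=16 ggMmNnWW=8 ggMmNnWw=8 ggMmnnWW=8 ggMmnnWw=8 ggmmNnWW=8 ggmmNnWw=8 ggmmnnWW=8 ggmmnnWw=8
GGmmNnWw hits 8/256; gcd=8; 8÷8/256÷8 = 1/32

P(GGmmNnWw) = 1/32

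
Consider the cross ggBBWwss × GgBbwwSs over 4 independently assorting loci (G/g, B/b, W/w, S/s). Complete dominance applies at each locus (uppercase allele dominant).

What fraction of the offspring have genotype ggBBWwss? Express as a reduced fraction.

P(ggBBWwss) = 1/16

ggBBWwss gametes: gBWs×8, gBws×8
GgBbwwSs gametes: GBwS×2, GBws×2, GbwS×2, Gbws×2, gBwS×2, gBws×2, gbwS×2, gbws×2
ggBBWwss×GgBbwwSs grid (16·16=256): GgBBWwSs=16 GgBBWwss=16 GgBBwwSs=16 GgBBwwss=16 GgBbWwSs=16 GgBbWwss=16 GgBbwwSs=16 GgBbwwss=16 ggBBWwSs=16 ggBBWwss=16 ggBBwwSs=16 ggBBwwss=16 ggBbWwSs=16 ggBbWwss=16 ggBbwwSs=16 ggBbwwss=16
ggBBWwss hits 16/256; gcd=16; 16÷16/256÷16 = 1/16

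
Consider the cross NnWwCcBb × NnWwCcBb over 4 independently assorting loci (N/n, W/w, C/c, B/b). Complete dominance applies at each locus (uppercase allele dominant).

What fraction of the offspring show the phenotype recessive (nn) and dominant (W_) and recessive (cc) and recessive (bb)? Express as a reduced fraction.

NnWwCcBb gametes: NWCB×1, NWCb×1, NWcB×1, NWcb×1, NwCB×1, NwCb×1, NwcB×1, Nwcb×1, nWCB×1, nWCb×1, nWcB×1, nWcb×1, nwCB×1, nwCb×1, nwcB×1, nwcb×1
NnWwCcBb gametes: NWCB×1, NWCb×1, NWcB×1, NWcb×1, NwCB×1, NwCb×1, NwcB×1, Nwcb×1, nWCB×1, nWCb×1, nWcB×1, nWcb×1, nwCB×1, nwCb×1, nwcB×1, nwcb×1
NnWwCcBb×NnWwCcBb grid (16·16=256): NNWWCCBB=1 NNWWCCBb=2 NNWWCCbb=1 NNWWCcBB=2 NNWWCcBb=4 NNWWCcbb=2 NNWWccBB=1 NNWWccBb=2 NNWWccbb=1 NNWwCCBB=2 NNWwCCBb=4 NNWwCCbb=2 NNWwCcBB=4 NNWwCcBb=8 NNWwCcbb=4 NNWwccBB=2 NNWwccBb=4 NNWwccbb=2 NNwwCCBB=1 NNwwCCBb=2 NNwwCCbb=1 NNwwCcBB=2 NNwwCcBb=4 NNwwCcbb=2 NNwwccBB=1 NNwwccBb=2 NNwwccbb=1 NnWWCCBB=2 NnWWCCBb=4 NnWWCCbb=2 NnWWCcBB=4 NnWWCcBb=8 NnWWCcbb=4 NnWWccBB=2 NnWWccBb=4 NnWWccbb=2 NnWwCCBB=4 NnWwCCBb=8 NnWwCCbb=4 NnWwCcBB=8 NnWwCcBb=16 NnWwCcbb=8 NnWwccBB=4 NnWwccBb=8 NnWwccbb=4 NnwwCCBB=2 NnwwCCBb=4 NnwwCCbb=2 NnwwCcBB=4 NnwwCcBb=8 NnwwCcbb=4 NnwwccBB=2 NnwwccBb=4 Nnwwccbb=2 nnWWCCBB=1 nnWWCCBb=2 nnWWCCbb=1 nnWWCcBB=2 nnWWCcBb=4 nnWWCcbb=2 nnWWccBB=1 nnWWccBb=2 nnWWccbb=1 nnWwCCBB=2 nnWwCCBb=4 nnWwCCbb=2 nnWwCcBB=4 nnWwCcBb=8 nnWwCcbb=4 nnWwccBB=2 nnWwccBb=4 nnWwccbb=2 nnwwCCBB=1 nnwwCCBb=2 nnwwCCbb=1 nnwwCcBB=2 nnwwCcBb=4 nnwwCcbb=2 nnwwccBB=1 nnwwccBb=2 nnwwccbb=1
nn W_ cc bb hits 3/256; gcd=1; 3÷1/256÷1 = 3/256

P(nn W_ cc bb) = 3/256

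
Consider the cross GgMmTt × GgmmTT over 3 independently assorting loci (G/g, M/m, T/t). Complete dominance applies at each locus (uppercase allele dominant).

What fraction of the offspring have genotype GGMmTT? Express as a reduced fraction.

GgMmTt gametes: GMT×1, GMt×1, GmT×1, Gmt×1, gMT×1, gMt×1, gmT×1, gmt×1
GgmmTT gametes: GmT×4, gmT×4
GgMmTt×GgmmTT grid (8·8=64): GGMmTT=4 GGMmTt=4 GGmmTT=4 GGmmTt=4 GgMmTT=8 GgMmTt=8 GgmmTT=8 GgmmTt=8 ggMmTT=4 ggMmTt=4 ggmmTT=4 ggmmTt=4
GGMmTT hits 4/64; gcd=4; 4÷4/64÷4 = 1/16

P(GGMmTT) = 1/16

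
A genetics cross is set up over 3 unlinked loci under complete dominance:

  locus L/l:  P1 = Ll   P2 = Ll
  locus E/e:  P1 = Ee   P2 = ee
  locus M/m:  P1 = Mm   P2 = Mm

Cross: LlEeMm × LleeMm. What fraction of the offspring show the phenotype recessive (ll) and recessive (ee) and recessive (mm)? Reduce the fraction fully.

LlEeMm gametes: LEM×1, LEm×1, LeM×1, Lem×1, lEM×1, lEm×1, leM×1, lem×1
LleeMm gametes: LeM×2, Lem×2, leM×2, lem×2
LlEeMm×LleeMm grid (8·8=64): LLEeMM=2 LLEeMm=4 LLEemm=2 LLeeMM=2 LLeeMm=4 LLeemm=2 LlEeMM=4 LlEeMm=8 LlEemm=4 LleeMM=4 LleeMm=8 Lleemm=4 llEeMM=2 llEeMm=4 llEemm=2 lleeMM=2 lleeMm=4 lleemm=2
ll ee mm hits 2/64; gcd=2; 2÷2/64÷2 = 1/32

P(ll ee mm) = 1/32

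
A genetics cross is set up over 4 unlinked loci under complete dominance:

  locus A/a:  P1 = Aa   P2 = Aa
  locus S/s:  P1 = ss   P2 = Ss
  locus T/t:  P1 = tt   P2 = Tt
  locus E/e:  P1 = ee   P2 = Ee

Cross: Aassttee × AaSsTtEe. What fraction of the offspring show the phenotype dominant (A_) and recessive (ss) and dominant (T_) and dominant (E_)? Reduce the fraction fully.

Aassttee gametes: Aste×8, aste×8
AaSsTtEe gametes: ASTE×1, ASTe×1, AStE×1, ASte×1, AsTE×1, AsTe×1, AstE×1, Aste×1, aSTE×1, aSTe×1, aStE×1, aSte×1, asTE×1, asTe×1, astE×1, aste×1
Aassttee×AaSsTtEe grid (16·16=256): AASsTtEe=8 AASsTtee=8 AASsttEe=8 AASsttee=8 AAssTtEe=8 AAssTtee=8 AAssttEe=8 AAssttee=8 AaSsTtEe=16 AaSsTtee=16 AaSsttEe=16 AaSsttee=16 AassTtEe=16 AassTtee=16 AassttEe=16 Aassttee=16 aaSsTtEe=8 aaSsTtee=8 aaSsttEe=8 aaSsttee=8 aassTtEe=8 aassTtee=8 aassttEe=8 aassttee=8
A_ ss T_ E_ hits 24/256; gcd=8; 24÷8/256÷8 = 3/32

P(A_ ss T_ E_) = 3/32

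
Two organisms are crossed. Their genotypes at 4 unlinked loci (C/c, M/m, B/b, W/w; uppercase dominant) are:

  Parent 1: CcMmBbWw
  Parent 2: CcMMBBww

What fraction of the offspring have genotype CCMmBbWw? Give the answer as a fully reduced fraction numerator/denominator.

P(CCMmBbWw) = 1/32

CcMmBbWw gametes: CMBW×1, CMBw×1, CMbW×1, CMbw×1, CmBW×1, CmBw×1, CmbW×1, Cmbw×1, cMBW×1, cMBw×1, cMbW×1, cMbw×1, cmBW×1, cmBw×1, cmbW×1, cmbw×1
CcMMBBww gametes: CMBw×8, cMBw×8
CcMmBbWw×CcMMBBww grid (16·16=256): CCMMBBWw=8 CCMMBBww=8 CCMMBbWw=8 CCMMBbww=8 CCMmBBWw=8 CCMmBBww=8 CCMmBbWw=8 CCMmBbww=8 CcMMBBWw=16 CcMMBBww=16 CcMMBbWw=16 CcMMBbww=16 CcMmBBWw=16 CcMmBBww=16 CcMmBbWw=16 CcMmBbww=16 ccMMBBWw=8 ccMMBBww=8 ccMMBbWw=8 ccMMBbww=8 ccMmBBWw=8 ccMmBBww=8 ccMmBbWw=8 ccMmBbww=8
CCMmBbWw hits 8/256; gcd=8; 8÷8/256÷8 = 1/32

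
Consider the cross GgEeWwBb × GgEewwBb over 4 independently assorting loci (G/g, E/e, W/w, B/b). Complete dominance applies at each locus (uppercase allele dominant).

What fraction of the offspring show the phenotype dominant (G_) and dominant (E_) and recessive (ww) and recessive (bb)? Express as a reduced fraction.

P(G_ E_ ww bb) = 9/128

GgEeWwBb gametes: GEWB×1, GEWb×1, GEwB×1, GEwb×1, GeWB×1, GeWb×1, GewB×1, Gewb×1, gEWB×1, gEWb×1, gEwB×1, gEwb×1, geWB×1, geWb×1, gewB×1, gewb×1
GgEewwBb gametes: GEwB×2, GEwb×2, GewB×2, Gewb×2, gEwB×2, gEwb×2, gewB×2, gewb×2
GgEeWwBb×GgEewwBb grid (16·16=256): GGEEWwBB=2 GGEEWwBb=4 GGEEWwbb=2 GGEEwwBB=2 GGEEwwBb=4 GGEEwwbb=2 GGEeWwBB=4 GGEeWwBb=8 GGEeWwbb=4 GGEewwBB=4 GGEewwBb=8 GGEewwbb=4 GGeeWwBB=2 GGeeWwBb=4 GGeeWwbb=2 GGeewwBB=2 GGeewwBb=4 GGeewwbb=2 GgEEWwBB=4 GgEEWwBb=8 GgEEWwbb=4 GgEEwwBB=4 GgEEwwBb=8 GgEEwwbb=4 GgEeWwBB=8 GgEeWwBb=16 GgEeWwbb=8 GgEewwBB=8 GgEewwBb=16 GgEewwbb=8 GgeeWwBB=4 GgeeWwBb=8 GgeeWwbb=4 GgeewwBB=4 GgeewwBb=8 Ggeewwbb=4 ggEEWwBB=2 ggEEWwBb=4 ggEEWwbb=2 ggEEwwBB=2 ggEEwwBb=4 ggEEwwbb=2 ggEeWwBB=4 ggEeWwBb=8 ggEeWwbb=4 ggEewwBB=4 ggEewwBb=8 ggEewwbb=4 ggeeWwBB=2 ggeeWwBb=4 ggeeWwbb=2 ggeewwBB=2 ggeewwBb=4 ggeewwbb=2
G_ E_ ww bb hits 18/256; gcd=2; 18÷2/256÷2 = 9/128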